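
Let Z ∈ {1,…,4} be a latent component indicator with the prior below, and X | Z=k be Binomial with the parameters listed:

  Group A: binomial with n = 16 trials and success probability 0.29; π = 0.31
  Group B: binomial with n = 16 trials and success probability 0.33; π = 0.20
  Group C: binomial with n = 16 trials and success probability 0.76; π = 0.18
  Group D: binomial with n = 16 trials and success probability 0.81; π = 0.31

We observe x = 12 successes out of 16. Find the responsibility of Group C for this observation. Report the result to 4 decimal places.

0.4069

By Bayes' theorem, P(k | x) = π_k f_k(x) / Σ_j π_j f_j(x).
Evaluate each component's likelihood at the observed value:
  p_A = 0.000163637
  p_B = 0.000611699
  p_C = 0.224223
  p_D = 0.189193
Prior × likelihood for each component:
  π_A·p_A = 0.31 × 0.000163637 = 5.07274e-05
  π_B·p_B = 0.20 × 0.000611699 = 0.00012234
  π_C·p_C = 0.18 × 0.224223 = 0.0403601
  π_D·p_D = 0.31 × 0.189193 = 0.05865
Normaliser: 5.07274e-05 + 0.00012234 + 0.0403601 + 0.05865 = 0.0991831
Responsibility of Group C: 0.0403601 / 0.0991831 ≈ 0.4069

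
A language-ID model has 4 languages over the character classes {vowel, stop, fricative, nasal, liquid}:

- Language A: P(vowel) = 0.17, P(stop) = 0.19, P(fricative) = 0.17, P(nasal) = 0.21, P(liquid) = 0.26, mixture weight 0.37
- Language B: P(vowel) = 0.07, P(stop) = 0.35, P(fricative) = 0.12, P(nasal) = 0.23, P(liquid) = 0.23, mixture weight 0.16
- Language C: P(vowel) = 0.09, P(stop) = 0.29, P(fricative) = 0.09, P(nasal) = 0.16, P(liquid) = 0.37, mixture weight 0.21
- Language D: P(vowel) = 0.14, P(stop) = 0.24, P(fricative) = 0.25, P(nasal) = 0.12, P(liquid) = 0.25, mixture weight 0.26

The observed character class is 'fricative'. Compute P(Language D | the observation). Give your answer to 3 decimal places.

0.392

By Bayes' theorem, P(k | x) = π_k f_k(x) / Σ_j π_j f_j(x).
Component likelihoods at x = 'fricative':
  L_A = P(fricative | comp) = 0.17
  L_B = P(fricative | comp) = 0.12
  L_C = P(fricative | comp) = 0.09
  L_D = P(fricative | comp) = 0.25
Multiply by the mixture weights:
  π_A·L_A = 0.37 × 0.17 = 0.0629
  π_B·L_B = 0.16 × 0.12 = 0.0192
  π_C·L_C = 0.21 × 0.09 = 0.0189
  π_D·L_D = 0.26 × 0.25 = 0.065
Normaliser: 0.0629 + 0.0192 + 0.0189 + 0.065 = 0.166
P(Language D | data) ≈ 0.392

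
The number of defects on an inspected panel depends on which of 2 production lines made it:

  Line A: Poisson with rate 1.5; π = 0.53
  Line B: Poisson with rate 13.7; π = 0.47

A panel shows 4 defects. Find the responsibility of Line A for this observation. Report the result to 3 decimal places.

0.970

P(component k | x) = π_k·f_k(x) / marginal(x), where marginal(x) = Σ_j π_j·f_j(x).
Evaluate each component's likelihood at the observed value:
  p_A = 0.0470665
  p_B = 0.00164754
Prior × likelihood for each component:
  π_A·p_A = 0.53 × 0.0470665 = 0.0249453
  π_B·p_B = 0.47 × 0.00164754 = 0.000774345
Denominator: 0.0249453 + 0.000774345 = 0.0257196
P(Line A | the observation) ≈ 0.970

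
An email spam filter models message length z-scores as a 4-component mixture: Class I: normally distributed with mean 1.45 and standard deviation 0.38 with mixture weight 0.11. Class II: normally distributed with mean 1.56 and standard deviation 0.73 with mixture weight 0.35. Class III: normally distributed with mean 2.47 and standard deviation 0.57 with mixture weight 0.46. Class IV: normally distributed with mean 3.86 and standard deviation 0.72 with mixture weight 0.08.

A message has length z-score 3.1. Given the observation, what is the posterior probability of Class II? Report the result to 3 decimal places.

0.094

By Bayes' theorem, P(k | x) = P(Z=k) f_k(x) / Σ_j P(Z=j) f_j(x).
Component likelihoods at x = 3.1:
  f_I = (1/(0.38·√(2π)))·exp(−(3.1−1.45)²/(2·0.38²)) = 1.049848·exp(-9.42694) = 8.45393e-05
  f_II = (1/(0.73·√(2π)))·exp(−(3.1−1.56)²/(2·0.73²)) = 0.546496·exp(-2.22518) = 0.0590476
  f_III = (1/(0.57·√(2π)))·exp(−(3.1−2.47)²/(2·0.57²)) = 0.699899·exp(-0.61080) = 0.379985
  f_IV = (1/(0.72·√(2π)))·exp(−(3.1−3.86)²/(2·0.72²)) = 0.554087·exp(-0.55710) = 0.317419
Unnormalised posteriors:
  P(Z=I)·f_I = 0.11 × 8.45393e-05 = 9.29933e-06
  P(Z=II)·f_II = 0.35 × 0.0590476 = 0.0206667
  P(Z=III)·f_III = 0.46 × 0.379985 = 0.174793
  P(Z=IV)·f_IV = 0.08 × 0.317419 = 0.0253935
Normaliser: 9.29933e-06 + 0.0206667 + 0.174793 + 0.0253935 = 0.220863
So the posterior for Class II is 0.0206667 / 0.220863 ≈ 0.094.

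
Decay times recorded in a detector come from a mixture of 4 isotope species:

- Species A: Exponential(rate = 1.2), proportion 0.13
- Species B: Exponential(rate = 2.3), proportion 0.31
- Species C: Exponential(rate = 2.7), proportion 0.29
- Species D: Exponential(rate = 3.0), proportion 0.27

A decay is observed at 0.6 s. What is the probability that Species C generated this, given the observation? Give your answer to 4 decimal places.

By Bayes' theorem, P(k | x) = π_k f_k(x) / Σ_j π_j f_j(x).
Component likelihoods at x = 0.6 s:
  f_A = 0.584103
  f_B = 0.578631
  f_C = 0.534326
  f_D = 0.495897
Prior × likelihood for each component:
  π_A·f_A = 0.13 × 0.584103 = 0.0759334
  π_B·f_B = 0.31 × 0.578631 = 0.179376
  π_C·f_C = 0.29 × 0.534326 = 0.154955
  π_D·f_D = 0.27 × 0.495897 = 0.133892
Evidence: 0.0759334 + 0.179376 + 0.154955 + 0.133892 = 0.544156
So the posterior for Species C is 0.154955 / 0.544156 ≈ 0.2848.

0.2848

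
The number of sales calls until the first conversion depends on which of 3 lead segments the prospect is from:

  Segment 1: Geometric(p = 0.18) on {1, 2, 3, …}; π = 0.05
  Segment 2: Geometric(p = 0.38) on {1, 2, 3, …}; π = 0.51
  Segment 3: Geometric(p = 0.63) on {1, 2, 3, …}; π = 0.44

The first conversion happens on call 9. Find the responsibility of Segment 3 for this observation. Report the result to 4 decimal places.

Apply Bayes' rule: the posterior for each component is proportional to its prior times its likelihood at x.
Component likelihoods at x = 9:
  p_1 = 0.0367945
  p_2 = 0.00829692
  p_3 = 0.000221286
Unnormalised posteriors:
  π_1·p_1 = 0.05 × 0.0367945 = 0.00183973
  π_2·p_2 = 0.51 × 0.00829692 = 0.00423143
  π_3·p_3 = 0.44 × 0.000221286 = 9.73659e-05
Evidence: 0.00183973 + 0.00423143 + 9.73659e-05 = 0.00616852
P(Segment 3 | x) = 9.73659e-05 / 0.00616852 ≈ 0.0158

0.0158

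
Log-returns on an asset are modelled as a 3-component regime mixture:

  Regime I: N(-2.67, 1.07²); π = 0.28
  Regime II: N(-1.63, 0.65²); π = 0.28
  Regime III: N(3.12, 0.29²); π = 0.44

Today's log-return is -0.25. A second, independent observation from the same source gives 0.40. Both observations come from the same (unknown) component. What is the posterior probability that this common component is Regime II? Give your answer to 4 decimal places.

By Bayes' theorem, P(k | x) = π_k f_k(x) / Σ_j π_j f_j(x).
Since both observations come from the same component, the likelihood for component k is f_k(x₁)·f_k(x₂).
  L_I = [(1/(1.07·√(2π)))·exp(−(-0.25−-2.67)²/(2·1.07²)) = 0.372843·exp(-2.55760) = 0.0288917] × [0.00608071] = 0.000175682
  L_II = [(1/(0.65·√(2π)))·exp(−(-0.25−-1.63)²/(2·0.65²)) = 0.613757·exp(-2.25373) = 0.0644488] × [0.00467765] = 0.000301469
  L_III = [(1/(0.29·√(2π)))·exp(−(-0.25−3.12)²/(2·0.29²)) = 1.375663·exp(-67.52021) = 6.52914e-30] × [1.0858e-19] = 7.08937e-49
Weight by the priors:
  π_I·L_I = 0.28 × 0.000175682 = 4.9191e-05
  π_II·L_II = 0.28 × 0.000301469 = 8.44113e-05
  π_III·L_III = 0.44 × 7.08937e-49 = 3.11932e-49
Evidence: 4.9191e-05 + 8.44113e-05 + 3.11932e-49 = 0.000133602
P(Regime II | x) = 8.44113e-05 / 0.000133602 ≈ 0.6318

0.6318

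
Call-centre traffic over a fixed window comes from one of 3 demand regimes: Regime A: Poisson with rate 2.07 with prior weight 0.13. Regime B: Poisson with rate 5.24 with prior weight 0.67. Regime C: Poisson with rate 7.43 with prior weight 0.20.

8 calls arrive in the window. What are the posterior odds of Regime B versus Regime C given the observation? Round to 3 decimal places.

The posterior odds equal the prior odds times the likelihood ratio: (π_i/π_j)·(f_i(x)/f_j(x)).
Poisson probabilities:
  p_A = e^(−2.07)·2.07^8/8! = 0.001055
  p_B = e^(−5.24)·5.24^8/8! = 0.0747182
  p_C = e^(−7.43)·7.43^8/8! = 0.136641
0.0500612 / 0.0273283 ≈ 1.832

1.832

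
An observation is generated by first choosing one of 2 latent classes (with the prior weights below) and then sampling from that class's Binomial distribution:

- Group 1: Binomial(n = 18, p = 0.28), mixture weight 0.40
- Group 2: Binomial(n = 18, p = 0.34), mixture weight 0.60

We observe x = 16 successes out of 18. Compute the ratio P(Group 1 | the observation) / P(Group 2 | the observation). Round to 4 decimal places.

Only the two components matter; the odds are (π_i f_i(x)) / (π_j f_j(x)).
Binomial probabilities:
  p_1 = C(18,16)·0.28^16·0.72^2 = 153·1.42734e-09·0.5184 = 1.1321e-07
  p_2 = C(18,16)·0.34^16·0.66^2 = 153·3.18906e-08·0.4356 = 2.12541e-06
4.5284e-08 / 1.27524e-06 ≈ 0.0355

0.0355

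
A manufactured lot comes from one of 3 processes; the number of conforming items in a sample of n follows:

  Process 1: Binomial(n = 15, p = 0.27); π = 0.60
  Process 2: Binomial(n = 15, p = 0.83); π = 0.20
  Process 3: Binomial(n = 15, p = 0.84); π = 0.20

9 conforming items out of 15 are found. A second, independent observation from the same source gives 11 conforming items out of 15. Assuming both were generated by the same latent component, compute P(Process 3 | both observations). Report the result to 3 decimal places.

0.409

By Bayes' theorem, P(k | x) = π_k f_k(x) / Σ_j π_j f_j(x).
Since both observations come from the same component, the likelihood for component k is f_k(x₁)·f_k(x₂).
  L_1 = [0.00577584] × [0.000215489] = 1.24463e-06
  L_2 = [0.022584] × [0.146821] = 0.0033158
  L_3 = [0.0174839] × [0.131427] = 0.00229785
Prior × likelihood for each component:
  π_1·L_1 = 0.60 × 1.24463e-06 = 7.46779e-07
  π_2·L_2 = 0.20 × 0.0033158 = 0.000663159
  π_3·L_3 = 0.20 × 0.00229785 = 0.000459571
Normaliser: 7.46779e-07 + 0.000663159 + 0.000459571 = 0.00112348
Responsibility of Process 3: 0.000459571 / 0.00112348 ≈ 0.409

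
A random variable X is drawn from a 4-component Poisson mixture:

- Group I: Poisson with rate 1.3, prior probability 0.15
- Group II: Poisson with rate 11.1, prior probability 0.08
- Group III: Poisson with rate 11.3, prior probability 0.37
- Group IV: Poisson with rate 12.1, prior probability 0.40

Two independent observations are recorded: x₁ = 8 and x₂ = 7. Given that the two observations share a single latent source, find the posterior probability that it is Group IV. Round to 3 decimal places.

P(component k | x) = π_k·f_k(x) / marginal(x), where marginal(x) = Σ_j π_j·f_j(x).
Since both observations come from the same component, the likelihood for component k is f_k(x₁)·f_k(x₂).
  f_I = [5.5137e-05] × [0.000339305] = 1.87083e-08
  f_II = [0.0863763] × [0.0622532] = 0.0053772
  f_III = [0.0815792] × [0.0577552] = 0.00471162
  f_IV = [0.0633577] × [0.0418894] = 0.00265401
Prior × likelihood for each component:
  π_I·f_I = 0.15 × 1.87083e-08 = 2.80624e-09
  π_II·f_II = 0.08 × 0.0053772 = 0.000430176
  π_III·f_III = 0.37 × 0.00471162 = 0.0017433
  π_IV·f_IV = 0.40 × 0.00265401 = 0.00106161
Normaliser: 2.80624e-09 + 0.000430176 + 0.0017433 + 0.00106161 = 0.00323508
Responsibility of Group IV: 0.00106161 / 0.00323508 ≈ 0.328

0.328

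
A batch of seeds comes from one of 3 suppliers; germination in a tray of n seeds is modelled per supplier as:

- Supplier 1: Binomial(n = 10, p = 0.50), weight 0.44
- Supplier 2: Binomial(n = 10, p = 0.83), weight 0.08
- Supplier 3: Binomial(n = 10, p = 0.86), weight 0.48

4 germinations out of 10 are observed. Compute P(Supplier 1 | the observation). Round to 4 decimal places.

The responsibility of component k is π_k f_k(x) divided by Σ_j π_j f_j(x).
Component likelihoods at x = 4 germinations out of 10:
  f_1 = 0.205078
  f_2 = 0.00240561
  f_3 = 0.000864931
Multiply by the mixture weights:
  π_1·f_1 = 0.44 × 0.205078 = 0.0902344
  π_2·f_2 = 0.08 × 0.00240561 = 0.000192449
  π_3·f_3 = 0.48 × 0.000864931 = 0.000415167
Denominator: 0.0902344 + 0.000192449 + 0.000415167 = 0.090842
Responsibility of Supplier 1: 0.0902344 / 0.090842 ≈ 0.9933

0.9933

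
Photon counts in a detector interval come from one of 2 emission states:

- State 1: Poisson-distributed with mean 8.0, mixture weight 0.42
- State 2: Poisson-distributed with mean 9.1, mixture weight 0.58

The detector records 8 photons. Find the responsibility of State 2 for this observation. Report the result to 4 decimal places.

0.5630

Apply Bayes' rule: the posterior for each component is proportional to its prior times its likelihood at x.
Poisson probabilities:
  L_1 = e^(−8.0)·8.0^8/8! = 0.139587
  L_2 = e^(−9.1)·9.1^8/8! = 0.130236
Prior × likelihood for each component:
  π_1·L_1 = 0.42 × 0.139587 = 0.0586263
  π_2·L_2 = 0.58 × 0.130236 = 0.0755368
Evidence: 0.0586263 + 0.0755368 = 0.134163
Responsibility of State 2: 0.0755368 / 0.134163 ≈ 0.5630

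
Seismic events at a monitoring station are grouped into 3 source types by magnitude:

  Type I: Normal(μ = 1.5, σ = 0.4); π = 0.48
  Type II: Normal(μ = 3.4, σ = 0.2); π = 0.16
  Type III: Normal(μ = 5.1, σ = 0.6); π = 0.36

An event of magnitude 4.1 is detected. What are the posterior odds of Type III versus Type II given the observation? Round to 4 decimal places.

Posterior odds = (w_i f_i(x)) / (w_j f_j(x)); the normalising sum cancels.
Evaluate each component's likelihood at the observed value:
  p_I = (1/(0.4·√(2π)))·exp(−(4.1−1.5)²/(2·0.4²)) = 0.997356·exp(-21.12500) = 6.67389e-10
  p_II = (1/(0.2·√(2π)))·exp(−(4.1−3.4)²/(2·0.2²)) = 1.994711·exp(-6.12500) = 0.00436341
  p_III = (1/(0.6·√(2π)))·exp(−(4.1−5.1)²/(2·0.6²)) = 0.664904·exp(-1.38889) = 0.165795
Odds = (0.36/0.16) × (0.165795/0.00436341) = 2.25 × 37.9967 ≈ 85.4925

85.4925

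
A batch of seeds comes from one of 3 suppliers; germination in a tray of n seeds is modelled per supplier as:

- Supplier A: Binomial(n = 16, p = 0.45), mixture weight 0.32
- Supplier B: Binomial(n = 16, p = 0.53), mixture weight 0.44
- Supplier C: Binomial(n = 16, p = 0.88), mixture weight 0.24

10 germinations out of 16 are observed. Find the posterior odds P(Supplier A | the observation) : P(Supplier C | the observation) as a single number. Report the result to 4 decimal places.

15.1121

Only the two components matter; the odds are (P(Z=i) f_i(x)) / (P(Z=j) f_j(x)).
Binomial probabilities:
  L_A = 0.0754789
  L_B = 0.150963
  L_C = 0.00665945
0.0241532 / 0.00159827 ≈ 15.1121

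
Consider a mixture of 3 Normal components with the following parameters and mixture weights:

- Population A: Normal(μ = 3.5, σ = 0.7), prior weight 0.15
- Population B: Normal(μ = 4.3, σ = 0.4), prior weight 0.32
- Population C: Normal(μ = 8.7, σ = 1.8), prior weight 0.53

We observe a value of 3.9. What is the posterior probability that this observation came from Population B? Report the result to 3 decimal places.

0.718

P(component k | x) = π_k·f_k(x) / marginal(x), where marginal(x) = Σ_j π_j·f_j(x).
Normal densities:
  f_A = (1/(0.7·√(2π)))·exp(−(3.9−3.5)²/(2·0.7²)) = 0.569918·exp(-0.16327) = 0.484068
  f_B = (1/(0.4·√(2π)))·exp(−(3.9−4.3)²/(2·0.4²)) = 0.997356·exp(-0.50000) = 0.604927
  f_C = (1/(1.8·√(2π)))·exp(−(3.9−8.7)²/(2·1.8²)) = 0.221635·exp(-3.55556) = 0.0063311
Prior × likelihood for each component:
  π_A·f_A = 0.15 × 0.484068 = 0.0726103
  π_B·f_B = 0.32 × 0.604927 = 0.193577
  π_C·f_C = 0.53 × 0.0063311 = 0.00335548
Sum: 0.0726103 + 0.193577 + 0.00335548 = 0.269542
P(Population B | x) = 0.193577 / 0.269542 ≈ 0.718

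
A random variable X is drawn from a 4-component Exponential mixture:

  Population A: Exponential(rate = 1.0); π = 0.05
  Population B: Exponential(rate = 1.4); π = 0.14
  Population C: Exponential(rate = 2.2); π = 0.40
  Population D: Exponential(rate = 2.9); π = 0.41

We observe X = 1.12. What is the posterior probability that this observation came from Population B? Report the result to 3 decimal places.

0.229

Apply Bayes' rule: the posterior for each component is proportional to its prior times its likelihood at x.
Exponential densities:
  f_A = 1.0·e^(−1.0·1.12) = 1.0·e^(−1.1200) = 0.32628
  f_B = 1.4·e^(−1.4·1.12) = 1.4·e^(−1.5680) = 0.291846
  f_C = 2.2·e^(−2.2·1.12) = 2.2·e^(−2.4640) = 0.187207
  f_D = 2.9·e^(−2.9·1.12) = 2.9·e^(−3.2480) = 0.11267
Weight by the priors:
  π_A·f_A = 0.05 × 0.32628 = 0.016314
  π_B·f_B = 0.14 × 0.291846 = 0.0408585
  π_C·f_C = 0.40 × 0.187207 = 0.0748826
  π_D·f_D = 0.41 × 0.11267 = 0.0461948
Normaliser: 0.016314 + 0.0408585 + 0.0748826 + 0.0461948 = 0.17825
Responsibility of Population B: 0.0408585 / 0.17825 ≈ 0.229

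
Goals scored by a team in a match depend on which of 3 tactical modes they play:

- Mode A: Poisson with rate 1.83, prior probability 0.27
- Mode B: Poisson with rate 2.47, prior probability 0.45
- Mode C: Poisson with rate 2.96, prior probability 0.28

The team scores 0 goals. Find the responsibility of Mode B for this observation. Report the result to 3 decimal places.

Apply Bayes' rule: the posterior for each component is proportional to its prior times its likelihood at x.
Component likelihoods at x = 0 goals:
  f_A = 0.160414
  f_B = 0.0845849
  f_C = 0.0518189
Unnormalised posteriors:
  π_A·f_A = 0.27 × 0.160414 = 0.0433117
  π_B·f_B = 0.45 × 0.0845849 = 0.0380632
  π_C·f_C = 0.28 × 0.0518189 = 0.0145093
Denominator: 0.0433117 + 0.0380632 + 0.0145093 = 0.0958841
P(Mode B | the observation) ≈ 0.397

0.397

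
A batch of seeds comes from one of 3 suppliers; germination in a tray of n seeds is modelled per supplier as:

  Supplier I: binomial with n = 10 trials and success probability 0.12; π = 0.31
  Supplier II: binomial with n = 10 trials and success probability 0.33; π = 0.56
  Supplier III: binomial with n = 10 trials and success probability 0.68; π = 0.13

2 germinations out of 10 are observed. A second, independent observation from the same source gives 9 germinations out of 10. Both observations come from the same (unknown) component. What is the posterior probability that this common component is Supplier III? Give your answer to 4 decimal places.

0.4606

P(component k | x) = w_k·f_k(x) / marginal(x), where marginal(x) = Σ_j w_j·f_j(x).
Since both observations come from the same component, the likelihood for component k is f_k(x₁)·f_k(x₂).
  L_I = [C(10,2)·0.12^2·0.88^8 = 45·0.0144·0.359635 = 0.233043] × [4.54061e-08] = 1.05816e-08
  L_II = [C(10,2)·0.33^2·0.67^8 = 45·0.1089·0.0406068 = 0.198993] × [0.000310957] = 6.18784e-05
  L_III = [C(10,2)·0.68^2·0.32^8 = 45·0.4624·0.000109951 = 0.00228786] × [0.0994787] = 0.000227594
Multiply by the mixture weights:
  w_I·L_I = 0.31 × 1.05816e-08 = 3.28029e-09
  w_II·L_II = 0.56 × 6.18784e-05 = 3.46519e-05
  w_III·L_III = 0.13 × 0.000227594 = 2.95872e-05
Marginal: 3.28029e-09 + 3.46519e-05 + 2.95872e-05 = 6.42424e-05
P(Supplier III | x) = 2.95872e-05 / 6.42424e-05 ≈ 0.4606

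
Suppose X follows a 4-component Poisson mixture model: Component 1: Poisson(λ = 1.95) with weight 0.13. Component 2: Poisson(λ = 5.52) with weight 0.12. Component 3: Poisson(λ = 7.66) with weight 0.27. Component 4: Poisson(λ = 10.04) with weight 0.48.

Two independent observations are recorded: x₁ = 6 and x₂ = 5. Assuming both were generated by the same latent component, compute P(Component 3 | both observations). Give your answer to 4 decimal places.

Posterior ∝ prior × likelihood, so P(k | x) ∝ π_k f_k(x); normalise over all components.
Since both observations come from the same component, the likelihood for component k is f_k(x₁)·f_k(x₂).
  L_1 = [e^(−1.95)·1.95^6/6! = 0.0108643] × [0.0334286] = 0.000363177
  L_2 = [e^(−5.52)·5.52^6/6! = 0.157397] × [0.171084] = 0.0269281
  L_3 = [e^(−7.66)·7.66^6/6! = 0.132234] × [0.103578] = 0.0136966
  L_4 = [e^(−10.04)·10.04^6/6! = 0.0620516] × [0.0370826] = 0.00230104
Unnormalised posteriors:
  π_1·L_1 = 0.13 × 0.000363177 = 4.7213e-05
  π_2·L_2 = 0.12 × 0.0269281 = 0.00323137
  π_3·L_3 = 0.27 × 0.0136966 = 0.00369807
  π_4·L_4 = 0.48 × 0.00230104 = 0.0011045
Denominator: 4.7213e-05 + 0.00323137 + 0.00369807 + 0.0011045 = 0.00808115
So the posterior for Component 3 is 0.00369807 / 0.00808115 ≈ 0.4576.

0.4576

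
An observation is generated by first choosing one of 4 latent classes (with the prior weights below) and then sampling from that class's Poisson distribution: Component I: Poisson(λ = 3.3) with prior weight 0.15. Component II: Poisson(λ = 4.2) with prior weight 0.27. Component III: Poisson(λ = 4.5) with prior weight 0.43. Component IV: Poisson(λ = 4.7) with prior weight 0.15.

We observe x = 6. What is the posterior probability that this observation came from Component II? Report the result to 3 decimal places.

The responsibility of component k is P(Z=k) f_k(x) divided by Σ_j P(Z=j) f_j(x).
Evaluate each component's likelihood at the observed value:
  L_I = 0.0661575
  L_II = 0.114321
  L_III = 0.12812
  L_IV = 0.136167
Prior × likelihood for each component:
  P(Z=I)·L_I = 0.15 × 0.0661575 = 0.00992363
  P(Z=II)·L_II = 0.27 × 0.114321 = 0.0308667
  P(Z=III)·L_III = 0.43 × 0.12812 = 0.0550917
  P(Z=IV)·L_IV = 0.15 × 0.136167 = 0.020425
Sum: 0.00992363 + 0.0308667 + 0.0550917 + 0.020425 = 0.116307
P(Component II | data) ≈ 0.265

0.265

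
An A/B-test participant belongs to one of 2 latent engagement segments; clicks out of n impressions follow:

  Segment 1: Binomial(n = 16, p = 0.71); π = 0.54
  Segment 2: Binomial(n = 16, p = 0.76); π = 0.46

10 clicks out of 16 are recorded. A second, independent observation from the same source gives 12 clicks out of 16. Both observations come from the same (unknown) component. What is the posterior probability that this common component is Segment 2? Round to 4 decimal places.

0.3646

The responsibility of component k is w_k f_k(x) divided by Σ_j w_j f_j(x).
Since both observations come from the same component, the likelihood for component k is f_k(x₁)·f_k(x₂).
  f_1 = [0.155058] × [0.211234] = 0.0327536
  f_2 = [0.0983847] × [0.224223] = 0.0220601
Unnormalised posteriors:
  w_1·f_1 = 0.54 × 0.0327536 = 0.0176869
  w_2·f_2 = 0.46 × 0.0220601 = 0.0101476
Normaliser: 0.0176869 + 0.0101476 = 0.0278346
Responsibility of Segment 2: 0.0101476 / 0.0278346 ≈ 0.3646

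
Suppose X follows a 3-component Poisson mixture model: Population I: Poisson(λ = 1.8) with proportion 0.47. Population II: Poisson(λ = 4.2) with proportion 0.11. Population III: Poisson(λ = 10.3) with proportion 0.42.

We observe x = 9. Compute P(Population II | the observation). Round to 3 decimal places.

0.035

The responsibility of component k is π_k f_k(x) divided by Σ_j π_j f_j(x).
Component likelihoods at x = 9:
  f_I = 9.03565e-05
  f_II = 0.0168052
  f_III = 0.120931
Weight by the priors:
  π_I·f_I = 0.47 × 9.03565e-05 = 4.24676e-05
  π_II·f_II = 0.11 × 0.0168052 = 0.00184857
  π_III·f_III = 0.42 × 0.120931 = 0.0507912
Normaliser: 4.24676e-05 + 0.00184857 + 0.0507912 = 0.0526822
Responsibility of Population II: 0.00184857 / 0.0526822 ≈ 0.035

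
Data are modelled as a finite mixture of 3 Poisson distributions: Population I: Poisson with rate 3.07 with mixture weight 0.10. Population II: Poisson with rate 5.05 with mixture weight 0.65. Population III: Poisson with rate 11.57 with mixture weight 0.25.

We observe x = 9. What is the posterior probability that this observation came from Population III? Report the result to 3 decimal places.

The responsibility of component k is π_k f_k(x) divided by Σ_j π_j f_j(x).
Evaluate each component's likelihood at the observed value:
  L_I = e^(−3.07)·3.07^9/9! = 0.00309883
  L_II = e^(−5.05)·5.05^9/9! = 0.0377287
  L_III = e^(−11.57)·11.57^9/9! = 0.0967052
Weight by the priors:
  π_I·L_I = 0.10 × 0.00309883 = 0.000309883
  π_II·L_II = 0.65 × 0.0377287 = 0.0245237
  π_III·L_III = 0.25 × 0.0967052 = 0.0241763
Normaliser: 0.000309883 + 0.0245237 + 0.0241763 = 0.0490099
So the posterior for Population III is 0.0241763 / 0.0490099 ≈ 0.493.

0.493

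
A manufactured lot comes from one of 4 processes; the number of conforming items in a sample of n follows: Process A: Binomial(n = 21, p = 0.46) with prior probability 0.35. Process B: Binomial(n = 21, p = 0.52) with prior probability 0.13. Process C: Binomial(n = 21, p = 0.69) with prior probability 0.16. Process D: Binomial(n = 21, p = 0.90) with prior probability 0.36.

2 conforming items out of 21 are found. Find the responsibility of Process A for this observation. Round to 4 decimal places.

0.9518

P(component k | x) = w_k·f_k(x) / marginal(x), where marginal(x) = Σ_j w_j·f_j(x).
Evaluate each component's likelihood at the observed value:
  p_A = 0.000365777
  p_B = 4.98666e-05
  p_C = 2.16665e-08
  p_D = 1.701e-17
Unnormalised posteriors:
  w_A·p_A = 0.35 × 0.000365777 = 0.000128022
  w_B·p_B = 0.13 × 4.98666e-05 = 6.48265e-06
  w_C·p_C = 0.16 × 2.16665e-08 = 3.46665e-09
  w_D·p_D = 0.36 × 1.701e-17 = 6.1236e-18
Normaliser: 0.000128022 + 6.48265e-06 + 3.46665e-09 + 6.1236e-18 = 0.000134508
P(Process A | the observation) = 0.000128022 / 0.000134508 ≈ 0.9518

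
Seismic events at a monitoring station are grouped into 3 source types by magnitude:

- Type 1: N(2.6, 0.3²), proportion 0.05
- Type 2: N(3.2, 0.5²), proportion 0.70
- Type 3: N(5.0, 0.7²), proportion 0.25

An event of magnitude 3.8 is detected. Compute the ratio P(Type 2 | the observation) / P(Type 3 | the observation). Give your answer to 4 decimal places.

The posterior odds equal the prior odds times the likelihood ratio: (π_i/π_j)·(f_i(x)/f_j(x)).
Evaluate each component's likelihood at the observed value:
  p_1 = (1/(0.3·√(2π)))·exp(−(3.8−2.6)²/(2·0.3²)) = 1.329808·exp(-8.00000) = 0.000446101
  p_2 = (1/(0.5·√(2π)))·exp(−(3.8−3.2)²/(2·0.5²)) = 0.797885·exp(-0.72000) = 0.388372
  p_3 = (1/(0.7·√(2π)))·exp(−(3.8−5.0)²/(2·0.7²)) = 0.569918·exp(-1.46939) = 0.131119
Posterior odds = (π_2·p_2) / (π_3·p_3) = (0.70·0.388372) / (0.25·0.131119) = 0.27186 / 0.0327797 ≈ 8.2936

8.2936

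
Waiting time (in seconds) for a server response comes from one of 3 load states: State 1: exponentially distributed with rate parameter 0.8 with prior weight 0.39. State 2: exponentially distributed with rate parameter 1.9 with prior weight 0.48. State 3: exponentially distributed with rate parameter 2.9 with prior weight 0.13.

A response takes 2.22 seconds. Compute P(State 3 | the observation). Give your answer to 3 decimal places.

0.009

Posterior ∝ prior × likelihood, so P(k | x) ∝ w_k f_k(x); normalise over all components.
Component likelihoods at x = 2.22 seconds:
  f_1 = 0.135451
  f_2 = 0.0279833
  f_3 = 0.00463885
Unnormalised posteriors:
  w_1·f_1 = 0.39 × 0.135451 = 0.052826
  w_2·f_2 = 0.48 × 0.0279833 = 0.013432
  w_3·f_3 = 0.13 × 0.00463885 = 0.00060305
Evidence: 0.052826 + 0.013432 + 0.00060305 = 0.066861
Responsibility of State 3: 0.00060305 / 0.066861 ≈ 0.009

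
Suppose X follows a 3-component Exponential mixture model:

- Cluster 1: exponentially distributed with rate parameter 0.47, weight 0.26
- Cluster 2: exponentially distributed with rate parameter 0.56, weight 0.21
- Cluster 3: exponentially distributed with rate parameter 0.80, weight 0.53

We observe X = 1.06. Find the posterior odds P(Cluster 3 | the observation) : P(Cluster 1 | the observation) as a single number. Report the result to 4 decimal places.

The posterior odds equal the prior odds times the likelihood ratio: (π_i/π_j)·(f_i(x)/f_j(x)).
Evaluate each component's likelihood at the observed value:
  f_1 = 0.285583
  f_2 = 0.309308
  f_3 = 0.342616
0.181587 / 0.0742516 ≈ 2.4456

2.4456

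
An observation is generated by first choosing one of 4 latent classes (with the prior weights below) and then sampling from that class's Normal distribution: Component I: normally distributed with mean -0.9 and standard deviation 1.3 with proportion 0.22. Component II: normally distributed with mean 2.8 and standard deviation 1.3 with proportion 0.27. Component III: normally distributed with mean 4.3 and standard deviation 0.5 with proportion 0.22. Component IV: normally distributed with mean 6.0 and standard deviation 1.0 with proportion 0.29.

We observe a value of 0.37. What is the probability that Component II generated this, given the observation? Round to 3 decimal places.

Posterior ∝ prior × likelihood, so P(k | x) ∝ π_k f_k(x); normalise over all components.
Component likelihoods at x = 0.37:
  f_I = (1/(1.3·√(2π)))·exp(−(0.37−-0.9)²/(2·1.3²)) = 0.306879·exp(-0.47719) = 0.190426
  f_II = (1/(1.3·√(2π)))·exp(−(0.37−2.8)²/(2·1.3²)) = 0.306879·exp(-1.74701) = 0.0534871
  f_III = (1/(0.5·√(2π)))·exp(−(0.37−4.3)²/(2·0.5²)) = 0.797885·exp(-30.88980) = 3.06669e-14
  f_IV = (1/(1.0·√(2π)))·exp(−(0.37−6.0)²/(2·1.0²)) = 0.398942·exp(-15.84845) = 5.22415e-08
Multiply by the mixture weights:
  π_I·f_I = 0.22 × 0.190426 = 0.0418937
  π_II·f_II = 0.27 × 0.0534871 = 0.0144415
  π_III·f_III = 0.22 × 3.06669e-14 = 6.74673e-15
  π_IV·f_IV = 0.29 × 5.22415e-08 = 1.515e-08
Evidence: 0.0418937 + 0.0144415 + 6.74673e-15 + 1.515e-08 = 0.0563352
P(Component II | x) = 0.0144415 / 0.0563352 ≈ 0.256

0.256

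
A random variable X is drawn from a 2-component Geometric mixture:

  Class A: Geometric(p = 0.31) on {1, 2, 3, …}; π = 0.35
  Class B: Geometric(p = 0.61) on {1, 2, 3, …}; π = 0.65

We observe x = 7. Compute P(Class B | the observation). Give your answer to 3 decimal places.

0.106

The responsibility of component k is P(Z=k) f_k(x) divided by Σ_j P(Z=j) f_j(x).
Evaluate each component's likelihood at the observed value:
  p_A = 0.0334546
  p_B = 0.00214643
Prior × likelihood for each component:
  P(Z=A)·p_A = 0.35 × 0.0334546 = 0.0117091
  P(Z=B)·p_B = 0.65 × 0.00214643 = 0.00139518
Sum: 0.0117091 + 0.00139518 = 0.0131043
P(Class B | data) = 0.00139518 / 0.0131043 ≈ 0.106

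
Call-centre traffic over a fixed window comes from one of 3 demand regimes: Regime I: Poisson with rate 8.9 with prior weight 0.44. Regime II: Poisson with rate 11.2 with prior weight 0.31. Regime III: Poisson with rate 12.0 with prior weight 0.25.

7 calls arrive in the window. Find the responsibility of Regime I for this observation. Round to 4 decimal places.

0.6409

P(component k | x) = π_k·f_k(x) / marginal(x), where marginal(x) = Σ_j π_j·f_j(x).
Poisson probabilities:
  p_I = 0.119696
  p_II = 0.0599788
  p_III = 0.0436822
Prior × likelihood for each component:
  π_I·p_I = 0.44 × 0.119696 = 0.0526661
  π_II·p_II = 0.31 × 0.0599788 = 0.0185934
  π_III·p_III = 0.25 × 0.0436822 = 0.0109205
Denominator: 0.0526661 + 0.0185934 + 0.0109205 = 0.0821801
P(Regime I | the observation) = 0.0526661 / 0.0821801 ≈ 0.6409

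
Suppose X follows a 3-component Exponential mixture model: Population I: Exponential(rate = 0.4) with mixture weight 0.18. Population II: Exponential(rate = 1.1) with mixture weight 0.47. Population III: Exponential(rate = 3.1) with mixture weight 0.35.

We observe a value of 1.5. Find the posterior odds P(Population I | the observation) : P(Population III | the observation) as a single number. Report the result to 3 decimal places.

3.809

Only the two components matter; the odds are (w_i f_i(x)) / (w_j f_j(x)).
Exponential densities:
  L_I = 0.219525
  L_II = 0.211255
  L_III = 0.029641
Posterior odds = (w_I·L_I) / (w_III·L_III) = (0.18·0.219525) / (0.35·0.029641) = 0.0395144 / 0.0103743 ≈ 3.809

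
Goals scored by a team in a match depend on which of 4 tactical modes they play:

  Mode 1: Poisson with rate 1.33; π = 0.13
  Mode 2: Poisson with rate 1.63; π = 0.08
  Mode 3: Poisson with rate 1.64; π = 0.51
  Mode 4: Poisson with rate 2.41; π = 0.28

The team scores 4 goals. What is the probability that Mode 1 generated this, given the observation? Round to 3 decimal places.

Posterior ∝ prior × likelihood, so P(k | x) ∝ w_k f_k(x); normalise over all components.
Poisson probabilities:
  f_1 = 0.0344813
  f_2 = 0.0576287
  f_3 = 0.0584684
  f_4 = 0.126243
Unnormalised posteriors:
  w_1·f_1 = 0.13 × 0.0344813 = 0.00448257
  w_2·f_2 = 0.08 × 0.0576287 = 0.0046103
  w_3·f_3 = 0.51 × 0.0584684 = 0.0298189
  w_4·f_4 = 0.28 × 0.126243 = 0.035348
Normaliser: 0.00448257 + 0.0046103 + 0.0298189 + 0.035348 = 0.0742598
P(Mode 1 | data) = 0.00448257 / 0.0742598 ≈ 0.060

0.060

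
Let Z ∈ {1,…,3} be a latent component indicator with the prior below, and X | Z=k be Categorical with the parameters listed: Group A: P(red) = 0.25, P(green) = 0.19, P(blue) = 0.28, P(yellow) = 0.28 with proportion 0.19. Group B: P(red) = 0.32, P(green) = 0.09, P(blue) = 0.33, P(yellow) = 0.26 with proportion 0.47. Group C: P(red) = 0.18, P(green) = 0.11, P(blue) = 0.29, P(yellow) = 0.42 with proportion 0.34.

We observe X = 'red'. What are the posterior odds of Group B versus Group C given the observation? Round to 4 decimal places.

2.4575

Only the two components matter; the odds are (w_i f_i(x)) / (w_j f_j(x)).
Categorical probabilities:
  L_A = P(red | comp) = 0.25
  L_B = P(red | comp) = 0.32
  L_C = P(red | comp) = 0.18
0.1504 / 0.0612 ≈ 2.4575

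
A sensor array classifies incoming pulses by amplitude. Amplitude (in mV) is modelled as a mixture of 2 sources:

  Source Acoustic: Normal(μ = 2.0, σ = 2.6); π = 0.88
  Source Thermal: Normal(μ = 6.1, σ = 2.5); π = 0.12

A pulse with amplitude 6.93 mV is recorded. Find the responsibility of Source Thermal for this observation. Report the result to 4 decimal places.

0.4475

The responsibility of component k is P(Z=k) f_k(x) divided by Σ_j P(Z=j) f_j(x).
Evaluate each component's likelihood at the observed value:
  L_Acoustic = 0.0254218
  L_Thermal = 0.15102
Unnormalised posteriors:
  P(Z=Acoustic)·L_Acoustic = 0.88 × 0.0254218 = 0.0223712
  P(Z=Thermal)·L_Thermal = 0.12 × 0.15102 = 0.0181224
Normaliser: 0.0223712 + 0.0181224 = 0.0404936
Responsibility of Source Thermal: 0.0181224 / 0.0404936 ≈ 0.4475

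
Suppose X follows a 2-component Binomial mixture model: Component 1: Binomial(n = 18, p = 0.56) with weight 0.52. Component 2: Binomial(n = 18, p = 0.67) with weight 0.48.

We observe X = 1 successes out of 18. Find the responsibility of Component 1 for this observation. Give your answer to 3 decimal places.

Posterior ∝ prior × likelihood, so P(k | x) ∝ π_k f_k(x); normalise over all components.
Component likelihoods at x = 1 successes out of 18:
  L_1 = 8.75298e-06
  L_2 = 7.87199e-08
Weight by the priors:
  π_1·L_1 = 0.52 × 8.75298e-06 = 4.55155e-06
  π_2·L_2 = 0.48 × 7.87199e-08 = 3.77855e-08
Sum: 4.55155e-06 + 3.77855e-08 = 4.58934e-06
P(Component 1 | the observation) = 4.55155e-06 / 4.58934e-06 ≈ 0.992

0.992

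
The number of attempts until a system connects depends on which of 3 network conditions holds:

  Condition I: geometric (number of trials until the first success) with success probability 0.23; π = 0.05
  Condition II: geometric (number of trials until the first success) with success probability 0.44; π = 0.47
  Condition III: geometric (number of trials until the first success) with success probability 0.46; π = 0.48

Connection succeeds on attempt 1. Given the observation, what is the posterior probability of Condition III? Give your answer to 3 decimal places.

Posterior ∝ prior × likelihood, so P(k | x) ∝ π_k f_k(x); normalise over all components.
Component likelihoods at x = 1:
  p_I = 0.23
  p_II = 0.44
  p_III = 0.46
Prior × likelihood for each component:
  π_I·p_I = 0.05 × 0.23 = 0.0115
  π_II·p_II = 0.47 × 0.44 = 0.2068
  π_III·p_III = 0.48 × 0.46 = 0.2208
Marginal: 0.0115 + 0.2068 + 0.2208 = 0.4391
So the posterior for Condition III is 0.2208 / 0.4391 ≈ 0.503.

0.503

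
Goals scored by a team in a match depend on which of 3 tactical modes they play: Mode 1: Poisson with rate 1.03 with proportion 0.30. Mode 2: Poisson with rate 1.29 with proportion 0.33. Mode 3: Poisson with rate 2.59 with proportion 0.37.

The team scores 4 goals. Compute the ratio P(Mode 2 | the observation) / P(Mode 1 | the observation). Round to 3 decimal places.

2.087

The posterior odds equal the prior odds times the likelihood ratio: (w_i/w_j)·(f_i(x)/f_j(x)).
Evaluate each component's likelihood at the observed value:
  L_1 = 0.0167423
  L_2 = 0.031762
  L_3 = 0.140658
Odds = (0.33/0.30) × (0.031762/0.0167423) = 1.1 × 1.89711 ≈ 2.087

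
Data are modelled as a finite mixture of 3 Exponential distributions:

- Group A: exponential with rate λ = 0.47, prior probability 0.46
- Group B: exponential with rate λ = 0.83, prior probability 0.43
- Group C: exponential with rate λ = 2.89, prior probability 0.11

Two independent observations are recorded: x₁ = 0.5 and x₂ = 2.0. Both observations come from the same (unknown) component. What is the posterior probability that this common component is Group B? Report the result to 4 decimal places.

0.5371

The responsibility of component k is P(Z=k) f_k(x) divided by Σ_j P(Z=j) f_j(x).
Since both observations come from the same component, the likelihood for component k is f_k(x₁)·f_k(x₂).
  f_A = [0.371568] × [0.183595] = 0.0682181
  f_B = [0.548082] × [0.157815] = 0.0864958
  f_C = [0.681306] × [0.00892639] = 0.0060816
Multiply by the mixture weights:
  P(Z=A)·f_A = 0.46 × 0.0682181 = 0.0313803
  P(Z=B)·f_B = 0.43 × 0.0864958 = 0.0371932
  P(Z=C)·f_C = 0.11 × 0.0060816 = 0.000668976
Evidence: 0.0313803 + 0.0371932 + 0.000668976 = 0.0692425
So the posterior for Group B is 0.0371932 / 0.0692425 ≈ 0.5371.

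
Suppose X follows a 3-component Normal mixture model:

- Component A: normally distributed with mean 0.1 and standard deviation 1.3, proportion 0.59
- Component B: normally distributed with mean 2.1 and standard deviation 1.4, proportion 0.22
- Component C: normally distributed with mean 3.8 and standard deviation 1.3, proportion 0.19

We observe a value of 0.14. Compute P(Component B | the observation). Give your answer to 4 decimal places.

Apply Bayes' rule: the posterior for each component is proportional to its prior times its likelihood at x.
Evaluate each component's likelihood at the observed value:
  L_A = 0.306733
  L_B = 0.106948
  L_C = 0.0058314
Multiply by the mixture weights:
  π_A·L_A = 0.59 × 0.306733 = 0.180973
  π_B·L_B = 0.22 × 0.106948 = 0.0235286
  π_C·L_C = 0.19 × 0.0058314 = 0.00110797
Evidence: 0.180973 + 0.0235286 + 0.00110797 = 0.205609
P(Component B | the observation) = 0.0235286 / 0.205609 ≈ 0.1144

0.1144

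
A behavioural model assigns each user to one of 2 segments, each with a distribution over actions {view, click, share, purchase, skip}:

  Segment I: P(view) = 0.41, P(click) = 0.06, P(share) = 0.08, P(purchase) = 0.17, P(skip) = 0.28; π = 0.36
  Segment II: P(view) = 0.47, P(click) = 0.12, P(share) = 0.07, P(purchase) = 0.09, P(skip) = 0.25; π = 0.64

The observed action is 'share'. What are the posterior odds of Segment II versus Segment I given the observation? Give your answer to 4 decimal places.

1.5556

The posterior odds equal the prior odds times the likelihood ratio: (π_i/π_j)·(f_i(x)/f_j(x)).
Component likelihoods at x = 'share':
  f_I = P(share | comp) = 0.08
  f_II = P(share | comp) = 0.07
Posterior odds = (π_II·f_II) / (π_I·f_I) = (0.64·0.07) / (0.36·0.08) = 0.0448 / 0.0288 ≈ 1.5556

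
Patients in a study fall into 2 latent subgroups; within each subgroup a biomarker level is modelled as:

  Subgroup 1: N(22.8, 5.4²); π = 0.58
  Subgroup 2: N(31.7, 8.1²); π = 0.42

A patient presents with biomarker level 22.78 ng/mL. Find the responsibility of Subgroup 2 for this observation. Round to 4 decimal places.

0.2084

By Bayes' theorem, P(k | x) = P(Z=k) f_k(x) / Σ_j P(Z=j) f_j(x).
Component likelihoods at x = 22.78 ng/mL:
  L_1 = (1/(5.4·√(2π)))·exp(−(22.78−22.8)²/(2·5.4²)) = 0.073878·exp(-0.00001) = 0.0738777
  L_2 = (1/(8.1·√(2π)))·exp(−(22.78−31.7)²/(2·8.1²)) = 0.049252·exp(-0.60636) = 0.0268588
Weight by the priors:
  P(Z=1)·L_1 = 0.58 × 0.0738777 = 0.0428491
  P(Z=2)·L_2 = 0.42 × 0.0268588 = 0.0112807
Denominator: 0.0428491 + 0.0112807 = 0.0541298
Responsibility of Subgroup 2: 0.0112807 / 0.0541298 ≈ 0.2084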